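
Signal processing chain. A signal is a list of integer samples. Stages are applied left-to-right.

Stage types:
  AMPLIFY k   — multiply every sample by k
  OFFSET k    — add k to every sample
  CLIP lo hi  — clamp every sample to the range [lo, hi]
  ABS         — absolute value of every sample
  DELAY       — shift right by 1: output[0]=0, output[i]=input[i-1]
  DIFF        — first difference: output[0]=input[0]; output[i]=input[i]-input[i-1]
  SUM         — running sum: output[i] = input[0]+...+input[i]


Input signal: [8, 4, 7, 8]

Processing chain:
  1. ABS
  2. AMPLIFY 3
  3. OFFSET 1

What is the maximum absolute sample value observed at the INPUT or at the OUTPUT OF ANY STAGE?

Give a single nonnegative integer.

Input: [8, 4, 7, 8] (max |s|=8)
Stage 1 (ABS): |8|=8, |4|=4, |7|=7, |8|=8 -> [8, 4, 7, 8] (max |s|=8)
Stage 2 (AMPLIFY 3): 8*3=24, 4*3=12, 7*3=21, 8*3=24 -> [24, 12, 21, 24] (max |s|=24)
Stage 3 (OFFSET 1): 24+1=25, 12+1=13, 21+1=22, 24+1=25 -> [25, 13, 22, 25] (max |s|=25)
Overall max amplitude: 25

Answer: 25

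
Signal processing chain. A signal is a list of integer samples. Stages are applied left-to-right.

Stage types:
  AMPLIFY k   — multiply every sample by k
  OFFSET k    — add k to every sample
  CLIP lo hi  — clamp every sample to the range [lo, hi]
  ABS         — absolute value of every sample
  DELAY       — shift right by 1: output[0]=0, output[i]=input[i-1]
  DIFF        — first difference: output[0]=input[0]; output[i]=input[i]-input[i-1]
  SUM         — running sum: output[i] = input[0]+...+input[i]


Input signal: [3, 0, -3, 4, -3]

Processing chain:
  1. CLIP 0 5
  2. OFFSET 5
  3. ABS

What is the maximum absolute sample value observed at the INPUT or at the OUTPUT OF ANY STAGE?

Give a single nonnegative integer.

Input: [3, 0, -3, 4, -3] (max |s|=4)
Stage 1 (CLIP 0 5): clip(3,0,5)=3, clip(0,0,5)=0, clip(-3,0,5)=0, clip(4,0,5)=4, clip(-3,0,5)=0 -> [3, 0, 0, 4, 0] (max |s|=4)
Stage 2 (OFFSET 5): 3+5=8, 0+5=5, 0+5=5, 4+5=9, 0+5=5 -> [8, 5, 5, 9, 5] (max |s|=9)
Stage 3 (ABS): |8|=8, |5|=5, |5|=5, |9|=9, |5|=5 -> [8, 5, 5, 9, 5] (max |s|=9)
Overall max amplitude: 9

Answer: 9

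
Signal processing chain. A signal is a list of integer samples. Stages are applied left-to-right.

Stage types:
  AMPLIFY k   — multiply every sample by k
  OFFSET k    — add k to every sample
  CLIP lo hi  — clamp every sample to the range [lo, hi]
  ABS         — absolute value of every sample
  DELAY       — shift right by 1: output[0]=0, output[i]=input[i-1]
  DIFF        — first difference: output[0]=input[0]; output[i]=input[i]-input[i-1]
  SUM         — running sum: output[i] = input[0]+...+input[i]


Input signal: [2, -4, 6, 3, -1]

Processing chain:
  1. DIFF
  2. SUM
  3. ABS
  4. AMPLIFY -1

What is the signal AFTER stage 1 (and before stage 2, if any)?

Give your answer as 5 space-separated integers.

Input: [2, -4, 6, 3, -1]
Stage 1 (DIFF): s[0]=2, -4-2=-6, 6--4=10, 3-6=-3, -1-3=-4 -> [2, -6, 10, -3, -4]

Answer: 2 -6 10 -3 -4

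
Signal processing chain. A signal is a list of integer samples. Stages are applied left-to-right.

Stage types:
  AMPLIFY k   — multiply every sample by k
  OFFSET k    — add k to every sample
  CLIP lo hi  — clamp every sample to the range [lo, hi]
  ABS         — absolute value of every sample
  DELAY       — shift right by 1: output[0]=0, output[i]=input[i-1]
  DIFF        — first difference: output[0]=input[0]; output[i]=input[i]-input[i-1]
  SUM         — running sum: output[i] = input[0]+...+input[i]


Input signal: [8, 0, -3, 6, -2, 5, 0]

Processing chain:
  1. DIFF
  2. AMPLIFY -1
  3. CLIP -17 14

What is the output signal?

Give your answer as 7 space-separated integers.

Answer: -8 8 3 -9 8 -7 5

Derivation:
Input: [8, 0, -3, 6, -2, 5, 0]
Stage 1 (DIFF): s[0]=8, 0-8=-8, -3-0=-3, 6--3=9, -2-6=-8, 5--2=7, 0-5=-5 -> [8, -8, -3, 9, -8, 7, -5]
Stage 2 (AMPLIFY -1): 8*-1=-8, -8*-1=8, -3*-1=3, 9*-1=-9, -8*-1=8, 7*-1=-7, -5*-1=5 -> [-8, 8, 3, -9, 8, -7, 5]
Stage 3 (CLIP -17 14): clip(-8,-17,14)=-8, clip(8,-17,14)=8, clip(3,-17,14)=3, clip(-9,-17,14)=-9, clip(8,-17,14)=8, clip(-7,-17,14)=-7, clip(5,-17,14)=5 -> [-8, 8, 3, -9, 8, -7, 5]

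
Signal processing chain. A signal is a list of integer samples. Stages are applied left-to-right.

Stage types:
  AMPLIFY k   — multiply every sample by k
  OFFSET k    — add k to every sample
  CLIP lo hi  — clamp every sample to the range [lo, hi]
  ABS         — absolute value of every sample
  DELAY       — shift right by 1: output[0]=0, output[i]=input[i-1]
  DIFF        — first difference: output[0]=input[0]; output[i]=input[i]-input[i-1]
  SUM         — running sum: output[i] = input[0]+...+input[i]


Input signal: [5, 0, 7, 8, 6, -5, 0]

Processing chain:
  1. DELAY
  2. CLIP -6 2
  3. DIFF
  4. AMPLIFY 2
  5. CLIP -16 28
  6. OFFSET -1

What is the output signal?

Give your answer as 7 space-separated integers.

Answer: -1 3 -5 3 -1 -1 -15

Derivation:
Input: [5, 0, 7, 8, 6, -5, 0]
Stage 1 (DELAY): [0, 5, 0, 7, 8, 6, -5] = [0, 5, 0, 7, 8, 6, -5] -> [0, 5, 0, 7, 8, 6, -5]
Stage 2 (CLIP -6 2): clip(0,-6,2)=0, clip(5,-6,2)=2, clip(0,-6,2)=0, clip(7,-6,2)=2, clip(8,-6,2)=2, clip(6,-6,2)=2, clip(-5,-6,2)=-5 -> [0, 2, 0, 2, 2, 2, -5]
Stage 3 (DIFF): s[0]=0, 2-0=2, 0-2=-2, 2-0=2, 2-2=0, 2-2=0, -5-2=-7 -> [0, 2, -2, 2, 0, 0, -7]
Stage 4 (AMPLIFY 2): 0*2=0, 2*2=4, -2*2=-4, 2*2=4, 0*2=0, 0*2=0, -7*2=-14 -> [0, 4, -4, 4, 0, 0, -14]
Stage 5 (CLIP -16 28): clip(0,-16,28)=0, clip(4,-16,28)=4, clip(-4,-16,28)=-4, clip(4,-16,28)=4, clip(0,-16,28)=0, clip(0,-16,28)=0, clip(-14,-16,28)=-14 -> [0, 4, -4, 4, 0, 0, -14]
Stage 6 (OFFSET -1): 0+-1=-1, 4+-1=3, -4+-1=-5, 4+-1=3, 0+-1=-1, 0+-1=-1, -14+-1=-15 -> [-1, 3, -5, 3, -1, -1, -15]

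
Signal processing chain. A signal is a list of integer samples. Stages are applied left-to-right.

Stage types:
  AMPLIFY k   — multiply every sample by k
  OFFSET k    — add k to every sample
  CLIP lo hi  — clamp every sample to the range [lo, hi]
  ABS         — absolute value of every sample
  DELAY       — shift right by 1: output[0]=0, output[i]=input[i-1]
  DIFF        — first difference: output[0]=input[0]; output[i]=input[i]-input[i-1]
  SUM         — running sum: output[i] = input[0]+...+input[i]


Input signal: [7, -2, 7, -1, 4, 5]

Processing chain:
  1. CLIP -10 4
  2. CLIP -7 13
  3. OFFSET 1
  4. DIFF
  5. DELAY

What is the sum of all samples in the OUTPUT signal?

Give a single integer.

Input: [7, -2, 7, -1, 4, 5]
Stage 1 (CLIP -10 4): clip(7,-10,4)=4, clip(-2,-10,4)=-2, clip(7,-10,4)=4, clip(-1,-10,4)=-1, clip(4,-10,4)=4, clip(5,-10,4)=4 -> [4, -2, 4, -1, 4, 4]
Stage 2 (CLIP -7 13): clip(4,-7,13)=4, clip(-2,-7,13)=-2, clip(4,-7,13)=4, clip(-1,-7,13)=-1, clip(4,-7,13)=4, clip(4,-7,13)=4 -> [4, -2, 4, -1, 4, 4]
Stage 3 (OFFSET 1): 4+1=5, -2+1=-1, 4+1=5, -1+1=0, 4+1=5, 4+1=5 -> [5, -1, 5, 0, 5, 5]
Stage 4 (DIFF): s[0]=5, -1-5=-6, 5--1=6, 0-5=-5, 5-0=5, 5-5=0 -> [5, -6, 6, -5, 5, 0]
Stage 5 (DELAY): [0, 5, -6, 6, -5, 5] = [0, 5, -6, 6, -5, 5] -> [0, 5, -6, 6, -5, 5]
Output sum: 5

Answer: 5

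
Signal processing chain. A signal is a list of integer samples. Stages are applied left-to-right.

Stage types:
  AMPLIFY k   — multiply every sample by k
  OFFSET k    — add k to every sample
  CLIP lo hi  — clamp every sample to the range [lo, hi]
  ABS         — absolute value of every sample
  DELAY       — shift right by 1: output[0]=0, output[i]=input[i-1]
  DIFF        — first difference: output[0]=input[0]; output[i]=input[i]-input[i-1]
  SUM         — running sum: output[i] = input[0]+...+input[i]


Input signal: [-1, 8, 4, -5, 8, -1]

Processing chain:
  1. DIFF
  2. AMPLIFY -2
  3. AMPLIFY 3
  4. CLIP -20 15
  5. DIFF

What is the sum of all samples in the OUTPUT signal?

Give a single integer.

Input: [-1, 8, 4, -5, 8, -1]
Stage 1 (DIFF): s[0]=-1, 8--1=9, 4-8=-4, -5-4=-9, 8--5=13, -1-8=-9 -> [-1, 9, -4, -9, 13, -9]
Stage 2 (AMPLIFY -2): -1*-2=2, 9*-2=-18, -4*-2=8, -9*-2=18, 13*-2=-26, -9*-2=18 -> [2, -18, 8, 18, -26, 18]
Stage 3 (AMPLIFY 3): 2*3=6, -18*3=-54, 8*3=24, 18*3=54, -26*3=-78, 18*3=54 -> [6, -54, 24, 54, -78, 54]
Stage 4 (CLIP -20 15): clip(6,-20,15)=6, clip(-54,-20,15)=-20, clip(24,-20,15)=15, clip(54,-20,15)=15, clip(-78,-20,15)=-20, clip(54,-20,15)=15 -> [6, -20, 15, 15, -20, 15]
Stage 5 (DIFF): s[0]=6, -20-6=-26, 15--20=35, 15-15=0, -20-15=-35, 15--20=35 -> [6, -26, 35, 0, -35, 35]
Output sum: 15

Answer: 15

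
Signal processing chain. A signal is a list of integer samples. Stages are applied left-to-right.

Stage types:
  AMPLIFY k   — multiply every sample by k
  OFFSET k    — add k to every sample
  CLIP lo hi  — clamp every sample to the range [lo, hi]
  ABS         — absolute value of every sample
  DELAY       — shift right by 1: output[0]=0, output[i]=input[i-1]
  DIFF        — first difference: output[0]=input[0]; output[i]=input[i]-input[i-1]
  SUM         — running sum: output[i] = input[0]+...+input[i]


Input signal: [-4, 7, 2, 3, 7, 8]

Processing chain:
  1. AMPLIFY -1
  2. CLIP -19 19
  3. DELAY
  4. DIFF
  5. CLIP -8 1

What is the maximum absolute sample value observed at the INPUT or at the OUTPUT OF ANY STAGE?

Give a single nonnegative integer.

Input: [-4, 7, 2, 3, 7, 8] (max |s|=8)
Stage 1 (AMPLIFY -1): -4*-1=4, 7*-1=-7, 2*-1=-2, 3*-1=-3, 7*-1=-7, 8*-1=-8 -> [4, -7, -2, -3, -7, -8] (max |s|=8)
Stage 2 (CLIP -19 19): clip(4,-19,19)=4, clip(-7,-19,19)=-7, clip(-2,-19,19)=-2, clip(-3,-19,19)=-3, clip(-7,-19,19)=-7, clip(-8,-19,19)=-8 -> [4, -7, -2, -3, -7, -8] (max |s|=8)
Stage 3 (DELAY): [0, 4, -7, -2, -3, -7] = [0, 4, -7, -2, -3, -7] -> [0, 4, -7, -2, -3, -7] (max |s|=7)
Stage 4 (DIFF): s[0]=0, 4-0=4, -7-4=-11, -2--7=5, -3--2=-1, -7--3=-4 -> [0, 4, -11, 5, -1, -4] (max |s|=11)
Stage 5 (CLIP -8 1): clip(0,-8,1)=0, clip(4,-8,1)=1, clip(-11,-8,1)=-8, clip(5,-8,1)=1, clip(-1,-8,1)=-1, clip(-4,-8,1)=-4 -> [0, 1, -8, 1, -1, -4] (max |s|=8)
Overall max amplitude: 11

Answer: 11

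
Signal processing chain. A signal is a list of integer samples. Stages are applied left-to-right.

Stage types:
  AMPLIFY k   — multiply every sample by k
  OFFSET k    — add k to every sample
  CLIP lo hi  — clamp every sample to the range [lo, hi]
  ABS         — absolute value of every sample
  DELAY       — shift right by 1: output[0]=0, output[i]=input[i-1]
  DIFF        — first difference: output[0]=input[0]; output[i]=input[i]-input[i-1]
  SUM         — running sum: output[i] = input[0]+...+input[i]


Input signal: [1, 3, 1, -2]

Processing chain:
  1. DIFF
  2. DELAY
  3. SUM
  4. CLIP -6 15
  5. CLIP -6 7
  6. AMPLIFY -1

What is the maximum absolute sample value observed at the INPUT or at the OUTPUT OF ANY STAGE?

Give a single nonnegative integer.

Input: [1, 3, 1, -2] (max |s|=3)
Stage 1 (DIFF): s[0]=1, 3-1=2, 1-3=-2, -2-1=-3 -> [1, 2, -2, -3] (max |s|=3)
Stage 2 (DELAY): [0, 1, 2, -2] = [0, 1, 2, -2] -> [0, 1, 2, -2] (max |s|=2)
Stage 3 (SUM): sum[0..0]=0, sum[0..1]=1, sum[0..2]=3, sum[0..3]=1 -> [0, 1, 3, 1] (max |s|=3)
Stage 4 (CLIP -6 15): clip(0,-6,15)=0, clip(1,-6,15)=1, clip(3,-6,15)=3, clip(1,-6,15)=1 -> [0, 1, 3, 1] (max |s|=3)
Stage 5 (CLIP -6 7): clip(0,-6,7)=0, clip(1,-6,7)=1, clip(3,-6,7)=3, clip(1,-6,7)=1 -> [0, 1, 3, 1] (max |s|=3)
Stage 6 (AMPLIFY -1): 0*-1=0, 1*-1=-1, 3*-1=-3, 1*-1=-1 -> [0, -1, -3, -1] (max |s|=3)
Overall max amplitude: 3

Answer: 3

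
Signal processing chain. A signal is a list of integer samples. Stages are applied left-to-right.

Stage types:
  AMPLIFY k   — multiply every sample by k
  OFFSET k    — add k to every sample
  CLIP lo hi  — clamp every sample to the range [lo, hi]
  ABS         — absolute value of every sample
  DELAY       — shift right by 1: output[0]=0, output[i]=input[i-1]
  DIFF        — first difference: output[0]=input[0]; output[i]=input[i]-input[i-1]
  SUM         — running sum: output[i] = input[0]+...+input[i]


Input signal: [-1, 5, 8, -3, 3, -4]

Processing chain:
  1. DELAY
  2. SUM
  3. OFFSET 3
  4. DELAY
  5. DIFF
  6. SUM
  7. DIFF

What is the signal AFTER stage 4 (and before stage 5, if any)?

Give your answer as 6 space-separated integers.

Answer: 0 3 2 7 15 12

Derivation:
Input: [-1, 5, 8, -3, 3, -4]
Stage 1 (DELAY): [0, -1, 5, 8, -3, 3] = [0, -1, 5, 8, -3, 3] -> [0, -1, 5, 8, -3, 3]
Stage 2 (SUM): sum[0..0]=0, sum[0..1]=-1, sum[0..2]=4, sum[0..3]=12, sum[0..4]=9, sum[0..5]=12 -> [0, -1, 4, 12, 9, 12]
Stage 3 (OFFSET 3): 0+3=3, -1+3=2, 4+3=7, 12+3=15, 9+3=12, 12+3=15 -> [3, 2, 7, 15, 12, 15]
Stage 4 (DELAY): [0, 3, 2, 7, 15, 12] = [0, 3, 2, 7, 15, 12] -> [0, 3, 2, 7, 15, 12]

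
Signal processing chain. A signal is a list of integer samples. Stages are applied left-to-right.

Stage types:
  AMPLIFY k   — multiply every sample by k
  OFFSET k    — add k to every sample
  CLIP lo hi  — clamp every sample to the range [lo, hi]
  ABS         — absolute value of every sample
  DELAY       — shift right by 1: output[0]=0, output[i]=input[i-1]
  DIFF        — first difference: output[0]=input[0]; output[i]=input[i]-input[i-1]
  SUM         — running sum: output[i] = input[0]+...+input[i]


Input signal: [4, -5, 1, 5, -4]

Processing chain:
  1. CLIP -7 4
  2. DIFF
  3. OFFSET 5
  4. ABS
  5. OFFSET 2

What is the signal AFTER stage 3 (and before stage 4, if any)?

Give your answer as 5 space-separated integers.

Input: [4, -5, 1, 5, -4]
Stage 1 (CLIP -7 4): clip(4,-7,4)=4, clip(-5,-7,4)=-5, clip(1,-7,4)=1, clip(5,-7,4)=4, clip(-4,-7,4)=-4 -> [4, -5, 1, 4, -4]
Stage 2 (DIFF): s[0]=4, -5-4=-9, 1--5=6, 4-1=3, -4-4=-8 -> [4, -9, 6, 3, -8]
Stage 3 (OFFSET 5): 4+5=9, -9+5=-4, 6+5=11, 3+5=8, -8+5=-3 -> [9, -4, 11, 8, -3]

Answer: 9 -4 11 8 -3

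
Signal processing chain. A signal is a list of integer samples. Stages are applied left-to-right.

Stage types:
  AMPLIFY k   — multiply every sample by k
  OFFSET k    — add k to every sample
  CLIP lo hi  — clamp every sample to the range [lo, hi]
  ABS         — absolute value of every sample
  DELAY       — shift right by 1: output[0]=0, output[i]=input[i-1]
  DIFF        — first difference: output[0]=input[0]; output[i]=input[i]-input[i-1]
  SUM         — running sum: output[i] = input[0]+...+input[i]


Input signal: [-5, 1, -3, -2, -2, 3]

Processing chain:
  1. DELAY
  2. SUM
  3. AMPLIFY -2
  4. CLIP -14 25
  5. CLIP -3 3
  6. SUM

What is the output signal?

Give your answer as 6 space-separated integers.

Answer: 0 3 6 9 12 15

Derivation:
Input: [-5, 1, -3, -2, -2, 3]
Stage 1 (DELAY): [0, -5, 1, -3, -2, -2] = [0, -5, 1, -3, -2, -2] -> [0, -5, 1, -3, -2, -2]
Stage 2 (SUM): sum[0..0]=0, sum[0..1]=-5, sum[0..2]=-4, sum[0..3]=-7, sum[0..4]=-9, sum[0..5]=-11 -> [0, -5, -4, -7, -9, -11]
Stage 3 (AMPLIFY -2): 0*-2=0, -5*-2=10, -4*-2=8, -7*-2=14, -9*-2=18, -11*-2=22 -> [0, 10, 8, 14, 18, 22]
Stage 4 (CLIP -14 25): clip(0,-14,25)=0, clip(10,-14,25)=10, clip(8,-14,25)=8, clip(14,-14,25)=14, clip(18,-14,25)=18, clip(22,-14,25)=22 -> [0, 10, 8, 14, 18, 22]
Stage 5 (CLIP -3 3): clip(0,-3,3)=0, clip(10,-3,3)=3, clip(8,-3,3)=3, clip(14,-3,3)=3, clip(18,-3,3)=3, clip(22,-3,3)=3 -> [0, 3, 3, 3, 3, 3]
Stage 6 (SUM): sum[0..0]=0, sum[0..1]=3, sum[0..2]=6, sum[0..3]=9, sum[0..4]=12, sum[0..5]=15 -> [0, 3, 6, 9, 12, 15]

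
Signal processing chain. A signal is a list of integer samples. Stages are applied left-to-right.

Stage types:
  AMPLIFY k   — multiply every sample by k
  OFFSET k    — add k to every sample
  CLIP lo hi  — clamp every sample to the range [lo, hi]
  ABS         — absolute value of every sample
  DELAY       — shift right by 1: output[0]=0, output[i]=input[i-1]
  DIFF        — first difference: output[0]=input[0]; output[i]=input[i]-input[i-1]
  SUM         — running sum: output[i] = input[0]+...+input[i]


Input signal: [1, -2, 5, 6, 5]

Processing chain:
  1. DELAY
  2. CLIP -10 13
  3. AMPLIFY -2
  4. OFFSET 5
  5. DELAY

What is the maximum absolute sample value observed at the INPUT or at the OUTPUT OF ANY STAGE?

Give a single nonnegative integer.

Answer: 12

Derivation:
Input: [1, -2, 5, 6, 5] (max |s|=6)
Stage 1 (DELAY): [0, 1, -2, 5, 6] = [0, 1, -2, 5, 6] -> [0, 1, -2, 5, 6] (max |s|=6)
Stage 2 (CLIP -10 13): clip(0,-10,13)=0, clip(1,-10,13)=1, clip(-2,-10,13)=-2, clip(5,-10,13)=5, clip(6,-10,13)=6 -> [0, 1, -2, 5, 6] (max |s|=6)
Stage 3 (AMPLIFY -2): 0*-2=0, 1*-2=-2, -2*-2=4, 5*-2=-10, 6*-2=-12 -> [0, -2, 4, -10, -12] (max |s|=12)
Stage 4 (OFFSET 5): 0+5=5, -2+5=3, 4+5=9, -10+5=-5, -12+5=-7 -> [5, 3, 9, -5, -7] (max |s|=9)
Stage 5 (DELAY): [0, 5, 3, 9, -5] = [0, 5, 3, 9, -5] -> [0, 5, 3, 9, -5] (max |s|=9)
Overall max amplitude: 12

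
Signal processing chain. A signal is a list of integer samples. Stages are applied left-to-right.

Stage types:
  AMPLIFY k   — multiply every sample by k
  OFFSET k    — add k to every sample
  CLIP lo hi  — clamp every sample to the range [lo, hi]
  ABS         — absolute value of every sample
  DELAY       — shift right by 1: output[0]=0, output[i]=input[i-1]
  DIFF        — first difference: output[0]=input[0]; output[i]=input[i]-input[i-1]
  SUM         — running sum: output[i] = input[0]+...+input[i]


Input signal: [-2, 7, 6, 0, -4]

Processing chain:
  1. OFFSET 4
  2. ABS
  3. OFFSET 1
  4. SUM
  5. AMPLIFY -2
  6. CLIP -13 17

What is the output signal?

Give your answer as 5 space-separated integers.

Input: [-2, 7, 6, 0, -4]
Stage 1 (OFFSET 4): -2+4=2, 7+4=11, 6+4=10, 0+4=4, -4+4=0 -> [2, 11, 10, 4, 0]
Stage 2 (ABS): |2|=2, |11|=11, |10|=10, |4|=4, |0|=0 -> [2, 11, 10, 4, 0]
Stage 3 (OFFSET 1): 2+1=3, 11+1=12, 10+1=11, 4+1=5, 0+1=1 -> [3, 12, 11, 5, 1]
Stage 4 (SUM): sum[0..0]=3, sum[0..1]=15, sum[0..2]=26, sum[0..3]=31, sum[0..4]=32 -> [3, 15, 26, 31, 32]
Stage 5 (AMPLIFY -2): 3*-2=-6, 15*-2=-30, 26*-2=-52, 31*-2=-62, 32*-2=-64 -> [-6, -30, -52, -62, -64]
Stage 6 (CLIP -13 17): clip(-6,-13,17)=-6, clip(-30,-13,17)=-13, clip(-52,-13,17)=-13, clip(-62,-13,17)=-13, clip(-64,-13,17)=-13 -> [-6, -13, -13, -13, -13]

Answer: -6 -13 -13 -13 -13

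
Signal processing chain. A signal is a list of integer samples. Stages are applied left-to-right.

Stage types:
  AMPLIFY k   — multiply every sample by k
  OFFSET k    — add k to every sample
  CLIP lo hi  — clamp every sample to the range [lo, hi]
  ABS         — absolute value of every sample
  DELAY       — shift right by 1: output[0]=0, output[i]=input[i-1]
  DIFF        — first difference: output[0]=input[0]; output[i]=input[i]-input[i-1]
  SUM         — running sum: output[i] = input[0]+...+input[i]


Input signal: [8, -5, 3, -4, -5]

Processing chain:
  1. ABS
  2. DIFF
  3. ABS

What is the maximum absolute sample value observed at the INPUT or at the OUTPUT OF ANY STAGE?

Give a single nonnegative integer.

Answer: 8

Derivation:
Input: [8, -5, 3, -4, -5] (max |s|=8)
Stage 1 (ABS): |8|=8, |-5|=5, |3|=3, |-4|=4, |-5|=5 -> [8, 5, 3, 4, 5] (max |s|=8)
Stage 2 (DIFF): s[0]=8, 5-8=-3, 3-5=-2, 4-3=1, 5-4=1 -> [8, -3, -2, 1, 1] (max |s|=8)
Stage 3 (ABS): |8|=8, |-3|=3, |-2|=2, |1|=1, |1|=1 -> [8, 3, 2, 1, 1] (max |s|=8)
Overall max amplitude: 8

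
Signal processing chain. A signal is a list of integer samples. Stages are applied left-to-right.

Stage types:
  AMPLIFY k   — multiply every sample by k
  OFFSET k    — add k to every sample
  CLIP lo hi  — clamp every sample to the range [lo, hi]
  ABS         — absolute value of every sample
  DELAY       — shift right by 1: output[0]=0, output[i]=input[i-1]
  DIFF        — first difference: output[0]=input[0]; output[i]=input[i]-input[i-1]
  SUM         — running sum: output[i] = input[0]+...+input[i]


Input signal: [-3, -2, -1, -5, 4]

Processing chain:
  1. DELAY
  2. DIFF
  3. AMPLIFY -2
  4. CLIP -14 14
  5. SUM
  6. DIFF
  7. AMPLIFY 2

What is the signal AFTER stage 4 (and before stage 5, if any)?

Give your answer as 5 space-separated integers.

Input: [-3, -2, -1, -5, 4]
Stage 1 (DELAY): [0, -3, -2, -1, -5] = [0, -3, -2, -1, -5] -> [0, -3, -2, -1, -5]
Stage 2 (DIFF): s[0]=0, -3-0=-3, -2--3=1, -1--2=1, -5--1=-4 -> [0, -3, 1, 1, -4]
Stage 3 (AMPLIFY -2): 0*-2=0, -3*-2=6, 1*-2=-2, 1*-2=-2, -4*-2=8 -> [0, 6, -2, -2, 8]
Stage 4 (CLIP -14 14): clip(0,-14,14)=0, clip(6,-14,14)=6, clip(-2,-14,14)=-2, clip(-2,-14,14)=-2, clip(8,-14,14)=8 -> [0, 6, -2, -2, 8]

Answer: 0 6 -2 -2 8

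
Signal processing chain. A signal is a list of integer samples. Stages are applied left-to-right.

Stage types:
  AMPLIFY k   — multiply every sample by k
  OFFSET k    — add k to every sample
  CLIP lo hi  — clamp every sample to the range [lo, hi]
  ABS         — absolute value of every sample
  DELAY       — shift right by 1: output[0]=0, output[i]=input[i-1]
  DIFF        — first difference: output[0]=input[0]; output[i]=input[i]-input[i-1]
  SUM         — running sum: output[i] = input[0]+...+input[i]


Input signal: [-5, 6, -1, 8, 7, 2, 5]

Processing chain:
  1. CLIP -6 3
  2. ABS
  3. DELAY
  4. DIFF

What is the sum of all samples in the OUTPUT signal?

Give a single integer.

Input: [-5, 6, -1, 8, 7, 2, 5]
Stage 1 (CLIP -6 3): clip(-5,-6,3)=-5, clip(6,-6,3)=3, clip(-1,-6,3)=-1, clip(8,-6,3)=3, clip(7,-6,3)=3, clip(2,-6,3)=2, clip(5,-6,3)=3 -> [-5, 3, -1, 3, 3, 2, 3]
Stage 2 (ABS): |-5|=5, |3|=3, |-1|=1, |3|=3, |3|=3, |2|=2, |3|=3 -> [5, 3, 1, 3, 3, 2, 3]
Stage 3 (DELAY): [0, 5, 3, 1, 3, 3, 2] = [0, 5, 3, 1, 3, 3, 2] -> [0, 5, 3, 1, 3, 3, 2]
Stage 4 (DIFF): s[0]=0, 5-0=5, 3-5=-2, 1-3=-2, 3-1=2, 3-3=0, 2-3=-1 -> [0, 5, -2, -2, 2, 0, -1]
Output sum: 2

Answer: 2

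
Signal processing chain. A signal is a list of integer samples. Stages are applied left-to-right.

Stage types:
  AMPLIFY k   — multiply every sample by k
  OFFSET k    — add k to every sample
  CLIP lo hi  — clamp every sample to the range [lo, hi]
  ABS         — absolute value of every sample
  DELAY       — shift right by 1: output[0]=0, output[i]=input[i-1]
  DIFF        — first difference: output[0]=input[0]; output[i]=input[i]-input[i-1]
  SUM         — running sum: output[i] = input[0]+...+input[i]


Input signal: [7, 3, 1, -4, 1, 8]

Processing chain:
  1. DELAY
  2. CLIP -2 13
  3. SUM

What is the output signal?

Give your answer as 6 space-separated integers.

Input: [7, 3, 1, -4, 1, 8]
Stage 1 (DELAY): [0, 7, 3, 1, -4, 1] = [0, 7, 3, 1, -4, 1] -> [0, 7, 3, 1, -4, 1]
Stage 2 (CLIP -2 13): clip(0,-2,13)=0, clip(7,-2,13)=7, clip(3,-2,13)=3, clip(1,-2,13)=1, clip(-4,-2,13)=-2, clip(1,-2,13)=1 -> [0, 7, 3, 1, -2, 1]
Stage 3 (SUM): sum[0..0]=0, sum[0..1]=7, sum[0..2]=10, sum[0..3]=11, sum[0..4]=9, sum[0..5]=10 -> [0, 7, 10, 11, 9, 10]

Answer: 0 7 10 11 9 10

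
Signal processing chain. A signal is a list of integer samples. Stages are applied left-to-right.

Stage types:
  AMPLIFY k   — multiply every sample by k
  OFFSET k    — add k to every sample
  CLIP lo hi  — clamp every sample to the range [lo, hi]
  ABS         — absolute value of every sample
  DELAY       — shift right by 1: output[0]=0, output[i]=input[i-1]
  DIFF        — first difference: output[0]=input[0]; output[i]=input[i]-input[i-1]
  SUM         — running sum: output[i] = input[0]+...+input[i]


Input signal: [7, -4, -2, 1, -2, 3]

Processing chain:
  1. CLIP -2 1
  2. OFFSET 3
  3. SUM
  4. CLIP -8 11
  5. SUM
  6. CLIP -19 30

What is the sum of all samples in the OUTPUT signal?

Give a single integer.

Input: [7, -4, -2, 1, -2, 3]
Stage 1 (CLIP -2 1): clip(7,-2,1)=1, clip(-4,-2,1)=-2, clip(-2,-2,1)=-2, clip(1,-2,1)=1, clip(-2,-2,1)=-2, clip(3,-2,1)=1 -> [1, -2, -2, 1, -2, 1]
Stage 2 (OFFSET 3): 1+3=4, -2+3=1, -2+3=1, 1+3=4, -2+3=1, 1+3=4 -> [4, 1, 1, 4, 1, 4]
Stage 3 (SUM): sum[0..0]=4, sum[0..1]=5, sum[0..2]=6, sum[0..3]=10, sum[0..4]=11, sum[0..5]=15 -> [4, 5, 6, 10, 11, 15]
Stage 4 (CLIP -8 11): clip(4,-8,11)=4, clip(5,-8,11)=5, clip(6,-8,11)=6, clip(10,-8,11)=10, clip(11,-8,11)=11, clip(15,-8,11)=11 -> [4, 5, 6, 10, 11, 11]
Stage 5 (SUM): sum[0..0]=4, sum[0..1]=9, sum[0..2]=15, sum[0..3]=25, sum[0..4]=36, sum[0..5]=47 -> [4, 9, 15, 25, 36, 47]
Stage 6 (CLIP -19 30): clip(4,-19,30)=4, clip(9,-19,30)=9, clip(15,-19,30)=15, clip(25,-19,30)=25, clip(36,-19,30)=30, clip(47,-19,30)=30 -> [4, 9, 15, 25, 30, 30]
Output sum: 113

Answer: 113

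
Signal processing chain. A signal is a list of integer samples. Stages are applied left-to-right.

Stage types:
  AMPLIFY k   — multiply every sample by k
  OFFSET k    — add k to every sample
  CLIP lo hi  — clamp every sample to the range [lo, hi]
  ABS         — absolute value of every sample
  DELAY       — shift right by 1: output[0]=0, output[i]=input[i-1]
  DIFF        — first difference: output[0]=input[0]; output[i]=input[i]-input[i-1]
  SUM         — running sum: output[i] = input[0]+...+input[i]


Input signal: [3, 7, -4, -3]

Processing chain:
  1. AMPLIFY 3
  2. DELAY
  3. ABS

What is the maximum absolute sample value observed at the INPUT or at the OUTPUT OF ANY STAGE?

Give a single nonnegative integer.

Input: [3, 7, -4, -3] (max |s|=7)
Stage 1 (AMPLIFY 3): 3*3=9, 7*3=21, -4*3=-12, -3*3=-9 -> [9, 21, -12, -9] (max |s|=21)
Stage 2 (DELAY): [0, 9, 21, -12] = [0, 9, 21, -12] -> [0, 9, 21, -12] (max |s|=21)
Stage 3 (ABS): |0|=0, |9|=9, |21|=21, |-12|=12 -> [0, 9, 21, 12] (max |s|=21)
Overall max amplitude: 21

Answer: 21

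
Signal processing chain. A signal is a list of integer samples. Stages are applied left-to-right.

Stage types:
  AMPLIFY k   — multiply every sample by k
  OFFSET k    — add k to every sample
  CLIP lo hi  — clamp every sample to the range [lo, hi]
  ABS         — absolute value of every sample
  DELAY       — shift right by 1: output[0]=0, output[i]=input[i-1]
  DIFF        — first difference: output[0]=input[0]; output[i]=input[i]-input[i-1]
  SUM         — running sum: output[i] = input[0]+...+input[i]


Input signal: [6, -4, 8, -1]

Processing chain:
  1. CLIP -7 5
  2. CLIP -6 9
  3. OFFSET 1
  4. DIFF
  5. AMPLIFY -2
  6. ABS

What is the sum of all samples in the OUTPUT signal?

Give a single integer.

Answer: 60

Derivation:
Input: [6, -4, 8, -1]
Stage 1 (CLIP -7 5): clip(6,-7,5)=5, clip(-4,-7,5)=-4, clip(8,-7,5)=5, clip(-1,-7,5)=-1 -> [5, -4, 5, -1]
Stage 2 (CLIP -6 9): clip(5,-6,9)=5, clip(-4,-6,9)=-4, clip(5,-6,9)=5, clip(-1,-6,9)=-1 -> [5, -4, 5, -1]
Stage 3 (OFFSET 1): 5+1=6, -4+1=-3, 5+1=6, -1+1=0 -> [6, -3, 6, 0]
Stage 4 (DIFF): s[0]=6, -3-6=-9, 6--3=9, 0-6=-6 -> [6, -9, 9, -6]
Stage 5 (AMPLIFY -2): 6*-2=-12, -9*-2=18, 9*-2=-18, -6*-2=12 -> [-12, 18, -18, 12]
Stage 6 (ABS): |-12|=12, |18|=18, |-18|=18, |12|=12 -> [12, 18, 18, 12]
Output sum: 60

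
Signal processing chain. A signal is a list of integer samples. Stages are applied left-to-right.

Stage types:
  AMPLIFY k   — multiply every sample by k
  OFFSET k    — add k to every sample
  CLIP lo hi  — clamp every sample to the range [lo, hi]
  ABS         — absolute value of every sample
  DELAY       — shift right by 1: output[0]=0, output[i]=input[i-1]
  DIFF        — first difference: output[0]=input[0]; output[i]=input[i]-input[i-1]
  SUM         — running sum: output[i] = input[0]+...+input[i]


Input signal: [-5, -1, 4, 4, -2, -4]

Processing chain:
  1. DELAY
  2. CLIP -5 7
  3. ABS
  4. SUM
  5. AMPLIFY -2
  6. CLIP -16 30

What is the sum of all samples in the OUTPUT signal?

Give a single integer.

Input: [-5, -1, 4, 4, -2, -4]
Stage 1 (DELAY): [0, -5, -1, 4, 4, -2] = [0, -5, -1, 4, 4, -2] -> [0, -5, -1, 4, 4, -2]
Stage 2 (CLIP -5 7): clip(0,-5,7)=0, clip(-5,-5,7)=-5, clip(-1,-5,7)=-1, clip(4,-5,7)=4, clip(4,-5,7)=4, clip(-2,-5,7)=-2 -> [0, -5, -1, 4, 4, -2]
Stage 3 (ABS): |0|=0, |-5|=5, |-1|=1, |4|=4, |4|=4, |-2|=2 -> [0, 5, 1, 4, 4, 2]
Stage 4 (SUM): sum[0..0]=0, sum[0..1]=5, sum[0..2]=6, sum[0..3]=10, sum[0..4]=14, sum[0..5]=16 -> [0, 5, 6, 10, 14, 16]
Stage 5 (AMPLIFY -2): 0*-2=0, 5*-2=-10, 6*-2=-12, 10*-2=-20, 14*-2=-28, 16*-2=-32 -> [0, -10, -12, -20, -28, -32]
Stage 6 (CLIP -16 30): clip(0,-16,30)=0, clip(-10,-16,30)=-10, clip(-12,-16,30)=-12, clip(-20,-16,30)=-16, clip(-28,-16,30)=-16, clip(-32,-16,30)=-16 -> [0, -10, -12, -16, -16, -16]
Output sum: -70

Answer: -70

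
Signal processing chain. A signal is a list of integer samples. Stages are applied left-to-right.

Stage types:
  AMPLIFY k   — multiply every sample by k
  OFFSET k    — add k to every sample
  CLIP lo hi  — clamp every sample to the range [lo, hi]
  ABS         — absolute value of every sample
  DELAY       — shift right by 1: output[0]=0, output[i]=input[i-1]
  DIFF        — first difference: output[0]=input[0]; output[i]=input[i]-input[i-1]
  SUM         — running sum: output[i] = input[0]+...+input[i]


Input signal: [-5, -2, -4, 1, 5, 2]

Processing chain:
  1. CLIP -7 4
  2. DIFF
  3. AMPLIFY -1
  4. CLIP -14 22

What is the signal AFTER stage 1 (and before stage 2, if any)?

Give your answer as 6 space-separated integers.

Answer: -5 -2 -4 1 4 2

Derivation:
Input: [-5, -2, -4, 1, 5, 2]
Stage 1 (CLIP -7 4): clip(-5,-7,4)=-5, clip(-2,-7,4)=-2, clip(-4,-7,4)=-4, clip(1,-7,4)=1, clip(5,-7,4)=4, clip(2,-7,4)=2 -> [-5, -2, -4, 1, 4, 2]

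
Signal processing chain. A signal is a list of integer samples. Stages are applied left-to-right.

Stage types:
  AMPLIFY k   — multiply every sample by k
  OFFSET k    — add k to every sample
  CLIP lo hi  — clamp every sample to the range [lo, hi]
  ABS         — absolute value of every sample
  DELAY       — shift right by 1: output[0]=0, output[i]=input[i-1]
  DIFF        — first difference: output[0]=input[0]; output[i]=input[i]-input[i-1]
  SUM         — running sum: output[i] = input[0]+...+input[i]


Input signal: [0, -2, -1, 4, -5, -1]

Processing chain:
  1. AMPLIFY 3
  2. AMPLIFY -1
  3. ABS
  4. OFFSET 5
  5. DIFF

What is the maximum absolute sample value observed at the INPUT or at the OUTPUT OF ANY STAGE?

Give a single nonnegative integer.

Answer: 20

Derivation:
Input: [0, -2, -1, 4, -5, -1] (max |s|=5)
Stage 1 (AMPLIFY 3): 0*3=0, -2*3=-6, -1*3=-3, 4*3=12, -5*3=-15, -1*3=-3 -> [0, -6, -3, 12, -15, -3] (max |s|=15)
Stage 2 (AMPLIFY -1): 0*-1=0, -6*-1=6, -3*-1=3, 12*-1=-12, -15*-1=15, -3*-1=3 -> [0, 6, 3, -12, 15, 3] (max |s|=15)
Stage 3 (ABS): |0|=0, |6|=6, |3|=3, |-12|=12, |15|=15, |3|=3 -> [0, 6, 3, 12, 15, 3] (max |s|=15)
Stage 4 (OFFSET 5): 0+5=5, 6+5=11, 3+5=8, 12+5=17, 15+5=20, 3+5=8 -> [5, 11, 8, 17, 20, 8] (max |s|=20)
Stage 5 (DIFF): s[0]=5, 11-5=6, 8-11=-3, 17-8=9, 20-17=3, 8-20=-12 -> [5, 6, -3, 9, 3, -12] (max |s|=12)
Overall max amplitude: 20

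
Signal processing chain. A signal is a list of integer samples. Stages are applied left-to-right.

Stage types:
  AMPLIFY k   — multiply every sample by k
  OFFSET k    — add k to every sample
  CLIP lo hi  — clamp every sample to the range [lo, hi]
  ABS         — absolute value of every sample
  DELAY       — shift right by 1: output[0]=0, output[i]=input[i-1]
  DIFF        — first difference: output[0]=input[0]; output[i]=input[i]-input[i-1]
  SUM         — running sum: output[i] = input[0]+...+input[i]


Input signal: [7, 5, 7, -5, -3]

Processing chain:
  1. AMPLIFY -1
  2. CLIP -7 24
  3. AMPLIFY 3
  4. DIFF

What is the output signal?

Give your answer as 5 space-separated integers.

Answer: -21 6 -6 36 -6

Derivation:
Input: [7, 5, 7, -5, -3]
Stage 1 (AMPLIFY -1): 7*-1=-7, 5*-1=-5, 7*-1=-7, -5*-1=5, -3*-1=3 -> [-7, -5, -7, 5, 3]
Stage 2 (CLIP -7 24): clip(-7,-7,24)=-7, clip(-5,-7,24)=-5, clip(-7,-7,24)=-7, clip(5,-7,24)=5, clip(3,-7,24)=3 -> [-7, -5, -7, 5, 3]
Stage 3 (AMPLIFY 3): -7*3=-21, -5*3=-15, -7*3=-21, 5*3=15, 3*3=9 -> [-21, -15, -21, 15, 9]
Stage 4 (DIFF): s[0]=-21, -15--21=6, -21--15=-6, 15--21=36, 9-15=-6 -> [-21, 6, -6, 36, -6]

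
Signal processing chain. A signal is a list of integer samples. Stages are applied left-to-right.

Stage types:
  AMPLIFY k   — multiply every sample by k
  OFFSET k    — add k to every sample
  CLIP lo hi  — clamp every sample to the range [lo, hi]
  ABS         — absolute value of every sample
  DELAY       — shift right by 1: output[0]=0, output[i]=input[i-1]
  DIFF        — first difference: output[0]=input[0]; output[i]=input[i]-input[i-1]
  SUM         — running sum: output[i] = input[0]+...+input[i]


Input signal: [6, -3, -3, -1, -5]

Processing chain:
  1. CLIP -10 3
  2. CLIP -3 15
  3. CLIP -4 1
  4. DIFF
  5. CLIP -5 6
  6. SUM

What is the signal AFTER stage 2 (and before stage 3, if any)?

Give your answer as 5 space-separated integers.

Input: [6, -3, -3, -1, -5]
Stage 1 (CLIP -10 3): clip(6,-10,3)=3, clip(-3,-10,3)=-3, clip(-3,-10,3)=-3, clip(-1,-10,3)=-1, clip(-5,-10,3)=-5 -> [3, -3, -3, -1, -5]
Stage 2 (CLIP -3 15): clip(3,-3,15)=3, clip(-3,-3,15)=-3, clip(-3,-3,15)=-3, clip(-1,-3,15)=-1, clip(-5,-3,15)=-3 -> [3, -3, -3, -1, -3]

Answer: 3 -3 -3 -1 -3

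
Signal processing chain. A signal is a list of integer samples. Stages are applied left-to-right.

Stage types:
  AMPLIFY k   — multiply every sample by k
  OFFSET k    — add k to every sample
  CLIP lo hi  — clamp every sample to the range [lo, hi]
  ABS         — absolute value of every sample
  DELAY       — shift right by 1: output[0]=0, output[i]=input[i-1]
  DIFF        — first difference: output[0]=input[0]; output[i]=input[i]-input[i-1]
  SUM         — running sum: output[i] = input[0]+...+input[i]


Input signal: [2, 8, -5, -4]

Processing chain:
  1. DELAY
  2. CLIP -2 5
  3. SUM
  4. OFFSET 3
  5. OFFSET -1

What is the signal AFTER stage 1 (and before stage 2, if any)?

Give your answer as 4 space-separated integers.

Answer: 0 2 8 -5

Derivation:
Input: [2, 8, -5, -4]
Stage 1 (DELAY): [0, 2, 8, -5] = [0, 2, 8, -5] -> [0, 2, 8, -5]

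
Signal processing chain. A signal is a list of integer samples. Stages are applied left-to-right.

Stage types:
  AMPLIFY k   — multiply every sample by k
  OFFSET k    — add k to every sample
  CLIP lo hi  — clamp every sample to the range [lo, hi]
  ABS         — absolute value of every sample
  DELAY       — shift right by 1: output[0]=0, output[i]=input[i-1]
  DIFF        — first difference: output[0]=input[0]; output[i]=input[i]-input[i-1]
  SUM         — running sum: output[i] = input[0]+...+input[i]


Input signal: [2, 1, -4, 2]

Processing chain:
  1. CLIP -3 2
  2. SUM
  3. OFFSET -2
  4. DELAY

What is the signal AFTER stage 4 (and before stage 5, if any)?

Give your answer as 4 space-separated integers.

Answer: 0 0 1 -2

Derivation:
Input: [2, 1, -4, 2]
Stage 1 (CLIP -3 2): clip(2,-3,2)=2, clip(1,-3,2)=1, clip(-4,-3,2)=-3, clip(2,-3,2)=2 -> [2, 1, -3, 2]
Stage 2 (SUM): sum[0..0]=2, sum[0..1]=3, sum[0..2]=0, sum[0..3]=2 -> [2, 3, 0, 2]
Stage 3 (OFFSET -2): 2+-2=0, 3+-2=1, 0+-2=-2, 2+-2=0 -> [0, 1, -2, 0]
Stage 4 (DELAY): [0, 0, 1, -2] = [0, 0, 1, -2] -> [0, 0, 1, -2]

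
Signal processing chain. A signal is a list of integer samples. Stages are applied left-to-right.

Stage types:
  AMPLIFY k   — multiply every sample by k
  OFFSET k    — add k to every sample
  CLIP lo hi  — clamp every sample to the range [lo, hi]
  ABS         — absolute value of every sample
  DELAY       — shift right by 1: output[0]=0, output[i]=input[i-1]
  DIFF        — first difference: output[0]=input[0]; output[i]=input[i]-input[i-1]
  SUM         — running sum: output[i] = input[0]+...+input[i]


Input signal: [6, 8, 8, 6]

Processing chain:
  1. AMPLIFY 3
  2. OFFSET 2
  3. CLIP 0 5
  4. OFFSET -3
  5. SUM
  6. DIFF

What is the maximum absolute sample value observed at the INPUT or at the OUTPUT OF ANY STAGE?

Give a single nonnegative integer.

Answer: 26

Derivation:
Input: [6, 8, 8, 6] (max |s|=8)
Stage 1 (AMPLIFY 3): 6*3=18, 8*3=24, 8*3=24, 6*3=18 -> [18, 24, 24, 18] (max |s|=24)
Stage 2 (OFFSET 2): 18+2=20, 24+2=26, 24+2=26, 18+2=20 -> [20, 26, 26, 20] (max |s|=26)
Stage 3 (CLIP 0 5): clip(20,0,5)=5, clip(26,0,5)=5, clip(26,0,5)=5, clip(20,0,5)=5 -> [5, 5, 5, 5] (max |s|=5)
Stage 4 (OFFSET -3): 5+-3=2, 5+-3=2, 5+-3=2, 5+-3=2 -> [2, 2, 2, 2] (max |s|=2)
Stage 5 (SUM): sum[0..0]=2, sum[0..1]=4, sum[0..2]=6, sum[0..3]=8 -> [2, 4, 6, 8] (max |s|=8)
Stage 6 (DIFF): s[0]=2, 4-2=2, 6-4=2, 8-6=2 -> [2, 2, 2, 2] (max |s|=2)
Overall max amplitude: 26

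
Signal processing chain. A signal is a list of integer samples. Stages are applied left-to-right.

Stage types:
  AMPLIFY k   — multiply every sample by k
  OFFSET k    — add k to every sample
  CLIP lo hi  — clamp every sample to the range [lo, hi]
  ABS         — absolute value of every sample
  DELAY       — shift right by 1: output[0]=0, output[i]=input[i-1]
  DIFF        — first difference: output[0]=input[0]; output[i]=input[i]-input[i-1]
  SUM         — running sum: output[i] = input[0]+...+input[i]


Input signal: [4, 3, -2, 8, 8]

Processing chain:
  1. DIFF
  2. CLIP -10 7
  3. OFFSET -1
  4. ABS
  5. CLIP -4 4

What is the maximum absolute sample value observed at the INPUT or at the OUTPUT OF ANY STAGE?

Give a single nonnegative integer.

Answer: 10

Derivation:
Input: [4, 3, -2, 8, 8] (max |s|=8)
Stage 1 (DIFF): s[0]=4, 3-4=-1, -2-3=-5, 8--2=10, 8-8=0 -> [4, -1, -5, 10, 0] (max |s|=10)
Stage 2 (CLIP -10 7): clip(4,-10,7)=4, clip(-1,-10,7)=-1, clip(-5,-10,7)=-5, clip(10,-10,7)=7, clip(0,-10,7)=0 -> [4, -1, -5, 7, 0] (max |s|=7)
Stage 3 (OFFSET -1): 4+-1=3, -1+-1=-2, -5+-1=-6, 7+-1=6, 0+-1=-1 -> [3, -2, -6, 6, -1] (max |s|=6)
Stage 4 (ABS): |3|=3, |-2|=2, |-6|=6, |6|=6, |-1|=1 -> [3, 2, 6, 6, 1] (max |s|=6)
Stage 5 (CLIP -4 4): clip(3,-4,4)=3, clip(2,-4,4)=2, clip(6,-4,4)=4, clip(6,-4,4)=4, clip(1,-4,4)=1 -> [3, 2, 4, 4, 1] (max |s|=4)
Overall max amplitude: 10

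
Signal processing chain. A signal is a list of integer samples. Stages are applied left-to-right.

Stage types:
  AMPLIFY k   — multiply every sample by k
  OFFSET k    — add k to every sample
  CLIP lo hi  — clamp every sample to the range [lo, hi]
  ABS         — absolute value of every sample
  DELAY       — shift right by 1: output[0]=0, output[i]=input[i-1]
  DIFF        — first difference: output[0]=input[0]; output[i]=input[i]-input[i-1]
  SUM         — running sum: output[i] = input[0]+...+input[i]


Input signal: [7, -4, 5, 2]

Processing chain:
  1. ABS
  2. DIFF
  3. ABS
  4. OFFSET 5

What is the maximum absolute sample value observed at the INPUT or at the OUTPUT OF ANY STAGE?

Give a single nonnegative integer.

Answer: 12

Derivation:
Input: [7, -4, 5, 2] (max |s|=7)
Stage 1 (ABS): |7|=7, |-4|=4, |5|=5, |2|=2 -> [7, 4, 5, 2] (max |s|=7)
Stage 2 (DIFF): s[0]=7, 4-7=-3, 5-4=1, 2-5=-3 -> [7, -3, 1, -3] (max |s|=7)
Stage 3 (ABS): |7|=7, |-3|=3, |1|=1, |-3|=3 -> [7, 3, 1, 3] (max |s|=7)
Stage 4 (OFFSET 5): 7+5=12, 3+5=8, 1+5=6, 3+5=8 -> [12, 8, 6, 8] (max |s|=12)
Overall max amplitude: 12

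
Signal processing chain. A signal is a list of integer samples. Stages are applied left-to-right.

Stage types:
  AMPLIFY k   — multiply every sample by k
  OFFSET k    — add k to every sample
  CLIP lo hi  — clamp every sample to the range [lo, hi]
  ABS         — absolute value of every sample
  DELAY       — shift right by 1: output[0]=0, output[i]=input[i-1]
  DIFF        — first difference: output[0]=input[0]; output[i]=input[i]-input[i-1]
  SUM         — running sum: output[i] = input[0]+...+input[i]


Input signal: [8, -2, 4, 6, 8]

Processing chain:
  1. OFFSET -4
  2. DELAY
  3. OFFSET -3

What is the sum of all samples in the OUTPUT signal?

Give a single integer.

Input: [8, -2, 4, 6, 8]
Stage 1 (OFFSET -4): 8+-4=4, -2+-4=-6, 4+-4=0, 6+-4=2, 8+-4=4 -> [4, -6, 0, 2, 4]
Stage 2 (DELAY): [0, 4, -6, 0, 2] = [0, 4, -6, 0, 2] -> [0, 4, -6, 0, 2]
Stage 3 (OFFSET -3): 0+-3=-3, 4+-3=1, -6+-3=-9, 0+-3=-3, 2+-3=-1 -> [-3, 1, -9, -3, -1]
Output sum: -15

Answer: -15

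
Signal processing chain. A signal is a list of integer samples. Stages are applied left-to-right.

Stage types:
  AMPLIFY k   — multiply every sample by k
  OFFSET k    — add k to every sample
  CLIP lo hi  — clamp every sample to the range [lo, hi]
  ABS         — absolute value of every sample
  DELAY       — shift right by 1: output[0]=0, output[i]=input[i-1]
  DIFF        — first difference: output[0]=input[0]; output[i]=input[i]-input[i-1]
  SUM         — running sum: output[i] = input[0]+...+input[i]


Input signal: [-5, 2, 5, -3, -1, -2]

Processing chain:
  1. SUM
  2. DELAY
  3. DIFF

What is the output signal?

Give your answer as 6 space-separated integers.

Answer: 0 -5 2 5 -3 -1

Derivation:
Input: [-5, 2, 5, -3, -1, -2]
Stage 1 (SUM): sum[0..0]=-5, sum[0..1]=-3, sum[0..2]=2, sum[0..3]=-1, sum[0..4]=-2, sum[0..5]=-4 -> [-5, -3, 2, -1, -2, -4]
Stage 2 (DELAY): [0, -5, -3, 2, -1, -2] = [0, -5, -3, 2, -1, -2] -> [0, -5, -3, 2, -1, -2]
Stage 3 (DIFF): s[0]=0, -5-0=-5, -3--5=2, 2--3=5, -1-2=-3, -2--1=-1 -> [0, -5, 2, 5, -3, -1]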